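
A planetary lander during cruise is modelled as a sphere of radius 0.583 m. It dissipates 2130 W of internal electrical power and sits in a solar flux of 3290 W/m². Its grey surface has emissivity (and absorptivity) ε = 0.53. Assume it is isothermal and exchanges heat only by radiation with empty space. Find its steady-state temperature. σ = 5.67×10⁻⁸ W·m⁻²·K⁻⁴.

At steady state, absorbed solar power + internal power = radiated power.
Absorbed: α·S·A_cross = 0.53·3290·1.068 = 1862 W (cross-section πr²).
Total input = 1862 + 2130 = 3992 W.
Radiated: εσ·A_surf·T⁴ with A_surf = 4πr² = 4.271 m².
T⁴ = 3992/(0.53·5.67×10⁻⁸·4.271) = 3.110×10¹⁰ K⁴.

T ≈ 420 K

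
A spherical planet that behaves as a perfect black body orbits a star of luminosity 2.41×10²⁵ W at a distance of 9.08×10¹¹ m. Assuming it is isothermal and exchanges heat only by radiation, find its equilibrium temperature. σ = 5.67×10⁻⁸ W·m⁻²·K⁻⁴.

T ≈ 56.6 K

First find the stellar flux at distance d: S = L/(4πd²) = 2.41×10²⁵/(4π·(9.08×10¹¹)²) = 2.326 W/m².
For an isothermal sphere, absorbed (1−a)S·πr² = emitted σ·4πr²·T⁴, so T⁴ = (1−a)S/(4σ).
T⁴ = 1.00·2.326/(4·5.67×10⁻⁸) = 1.026×10⁷ K⁴.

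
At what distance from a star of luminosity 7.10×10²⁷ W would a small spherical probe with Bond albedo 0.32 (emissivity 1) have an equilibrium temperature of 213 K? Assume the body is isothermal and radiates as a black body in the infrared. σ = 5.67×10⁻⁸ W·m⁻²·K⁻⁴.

d ≈ 9.07×10¹¹ m

For an isothermal black-emitting sphere, (1−a)S·πr² = σ·4πr²·T⁴ ⇒ S = 4σT⁴/(1−a).
S = 4·5.67×10⁻⁸·(213)⁴/0.680 = 686.5 W/m².
Flux falls as S = L/(4πd²), so d = √(L/(4πS)) = √(7.10×10²⁷/(4π·686.5)).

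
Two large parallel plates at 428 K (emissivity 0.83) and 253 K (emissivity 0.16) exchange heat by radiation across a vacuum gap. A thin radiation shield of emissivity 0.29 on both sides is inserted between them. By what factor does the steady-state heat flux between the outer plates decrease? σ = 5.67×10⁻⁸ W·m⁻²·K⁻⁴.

factor ≈ 1.91

Without shield: q₀ = σΔ(T⁴)/(1/ε₁+1/ε₂−1) with denominator 6.455.
With shield the two gaps are in series; the resistances add: (1/ε₁+1/ε_s−1)+(1/ε_s+1/ε₂−1) = 3.653+8.698 = 12.35.
Heat-flux ratio q₀/q = 12.35/6.455.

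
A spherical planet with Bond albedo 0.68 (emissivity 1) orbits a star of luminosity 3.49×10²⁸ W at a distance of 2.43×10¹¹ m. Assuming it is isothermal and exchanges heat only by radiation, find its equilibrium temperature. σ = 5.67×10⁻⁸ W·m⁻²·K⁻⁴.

T ≈ 508 K

First find the stellar flux at distance d: S = L/(4πd²) = 3.49×10²⁸/(4π·(2.43×10¹¹)²) = 47030 W/m².
For an isothermal sphere, absorbed (1−a)S·πr² = emitted σ·4πr²·T⁴, so T⁴ = (1−a)S/(4σ).
T⁴ = 0.320·47030/(4·5.67×10⁻⁸) = 6.636×10¹⁰ K⁴.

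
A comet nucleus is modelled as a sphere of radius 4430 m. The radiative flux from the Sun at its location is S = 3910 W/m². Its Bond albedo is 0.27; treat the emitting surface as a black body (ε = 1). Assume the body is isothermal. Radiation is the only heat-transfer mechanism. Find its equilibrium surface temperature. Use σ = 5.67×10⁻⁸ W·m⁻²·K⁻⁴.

At equilibrium, absorbed power = emitted power.
Absorbing cross-section = πr² = 6.165×10⁷ m²; emitting surface = 4πr² = 2.466×10⁸ m² (ratio 4).
(1−a)S·A_cross = εσ·A_surf·T⁴  ⇒  T⁴ = (1−a)S/(4σ).
T⁴ = 0.730·3910/(4·5.67×10⁻⁸) = 1.259×10¹⁰ K⁴.
T = (1.259×10¹⁰)^(1/4).

T ≈ 335 K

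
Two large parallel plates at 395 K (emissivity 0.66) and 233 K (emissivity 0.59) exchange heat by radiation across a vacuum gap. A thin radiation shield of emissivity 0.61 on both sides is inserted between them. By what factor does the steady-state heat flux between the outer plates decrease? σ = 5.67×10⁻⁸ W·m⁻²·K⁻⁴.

Without shield: q₀ = σΔ(T⁴)/(1/ε₁+1/ε₂−1) with denominator 2.210.
With shield the two gaps are in series; the resistances add: (1/ε₁+1/ε_s−1)+(1/ε_s+1/ε₂−1) = 2.154+2.334 = 4.489.
Heat-flux ratio q₀/q = 4.489/2.210.

factor ≈ 2.03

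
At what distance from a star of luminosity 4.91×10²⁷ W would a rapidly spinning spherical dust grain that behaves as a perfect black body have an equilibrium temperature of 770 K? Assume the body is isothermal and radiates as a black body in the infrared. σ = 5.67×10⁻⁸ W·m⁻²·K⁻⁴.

For an isothermal black-emitting sphere, (1−a)S·πr² = σ·4πr²·T⁴ ⇒ S = 4σT⁴/(1−a).
S = 4·5.67×10⁻⁸·(770)⁴/1.00 = 79730 W/m².
Flux falls as S = L/(4πd²), so d = √(L/(4πS)) = √(4.91×10²⁷/(4π·79730)).

d ≈ 7.00×10¹⁰ m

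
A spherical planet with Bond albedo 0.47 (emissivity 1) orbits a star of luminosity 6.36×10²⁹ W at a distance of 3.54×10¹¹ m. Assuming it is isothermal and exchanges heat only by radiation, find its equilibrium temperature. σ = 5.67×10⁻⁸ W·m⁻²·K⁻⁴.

First find the stellar flux at distance d: S = L/(4πd²) = 6.36×10²⁹/(4π·(3.54×10¹¹)²) = 4.039×10⁵ W/m².
For an isothermal sphere, absorbed (1−a)S·πr² = emitted σ·4πr²·T⁴, so T⁴ = (1−a)S/(4σ).
T⁴ = 0.530·4.039×10⁵/(4·5.67×10⁻⁸) = 9.438×10¹¹ K⁴.

T ≈ 986 K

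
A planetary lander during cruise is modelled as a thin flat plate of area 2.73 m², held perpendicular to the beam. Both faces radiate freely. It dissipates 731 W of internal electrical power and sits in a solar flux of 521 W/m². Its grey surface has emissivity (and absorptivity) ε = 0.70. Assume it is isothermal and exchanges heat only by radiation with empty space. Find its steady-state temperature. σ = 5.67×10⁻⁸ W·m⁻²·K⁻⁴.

T ≈ 299 K

At steady state, absorbed solar power + internal power = radiated power.
Absorbed: α·S·A_cross = 0.70·521·2.730 = 995.6 W (cross-section A).
Total input = 995.6 + 731 = 1727 W.
Radiated: εσ·A_surf·T⁴ with A_surf = 2A = 5.460 m².
T⁴ = 1727/(0.70·5.67×10⁻⁸·5.460) = 7.968×10⁹ K⁴.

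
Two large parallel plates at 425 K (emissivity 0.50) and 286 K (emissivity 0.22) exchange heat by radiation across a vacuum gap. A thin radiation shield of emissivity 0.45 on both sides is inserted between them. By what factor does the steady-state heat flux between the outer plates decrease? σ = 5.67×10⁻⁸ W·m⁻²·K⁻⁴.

Without shield: q₀ = σΔ(T⁴)/(1/ε₁+1/ε₂−1) with denominator 5.545.
With shield the two gaps are in series; the resistances add: (1/ε₁+1/ε_s−1)+(1/ε_s+1/ε₂−1) = 3.222+5.768 = 8.990.
Heat-flux ratio q₀/q = 8.990/5.545.

factor ≈ 1.62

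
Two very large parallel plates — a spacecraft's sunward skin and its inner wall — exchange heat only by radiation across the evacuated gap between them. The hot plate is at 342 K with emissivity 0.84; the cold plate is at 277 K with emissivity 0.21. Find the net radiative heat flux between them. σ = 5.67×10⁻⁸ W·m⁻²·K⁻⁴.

q ≈ 89.2 W/m²

For two infinite grey parallel plates, q = σ(T₁⁴ − T₂⁴)/(1/ε₁ + 1/ε₂ − 1).
T₁⁴ − T₂⁴ = 1.368×10¹⁰ − 5.887×10⁹ = 7.793×10⁹ K⁴.
1/ε₁ + 1/ε₂ − 1 = 1.190 + 4.762 − 1 = 4.952.
q = 5.67×10⁻⁸ × 7.793×10⁹ / 4.952.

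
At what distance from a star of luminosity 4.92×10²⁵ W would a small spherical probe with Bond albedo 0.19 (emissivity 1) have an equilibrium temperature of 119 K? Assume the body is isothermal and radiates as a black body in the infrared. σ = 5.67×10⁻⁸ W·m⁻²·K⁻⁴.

d ≈ 2.64×10¹¹ m

For an isothermal black-emitting sphere, (1−a)S·πr² = σ·4πr²·T⁴ ⇒ S = 4σT⁴/(1−a).
S = 4·5.67×10⁻⁸·(119)⁴/0.810 = 56.15 W/m².
Flux falls as S = L/(4πd²), so d = √(L/(4πS)) = √(4.92×10²⁵/(4π·56.15)).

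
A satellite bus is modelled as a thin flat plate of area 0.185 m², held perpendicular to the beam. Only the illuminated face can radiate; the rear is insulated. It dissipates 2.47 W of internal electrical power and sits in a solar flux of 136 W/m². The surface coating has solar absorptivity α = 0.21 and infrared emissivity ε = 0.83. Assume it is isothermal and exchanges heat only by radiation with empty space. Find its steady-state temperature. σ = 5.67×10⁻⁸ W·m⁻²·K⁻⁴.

At steady state, absorbed solar power + internal power = radiated power.
Absorbed: α·S·A_cross = 0.21·136·0.1850 = 5.284 W (cross-section A).
Total input = 5.284 + 2.47 = 7.754 W.
Radiated: εσ·A_surf·T⁴ with A_surf = A = 0.1850 m².
T⁴ = 7.754/(0.83·5.67×10⁻⁸·0.1850) = 8.906×10⁸ K⁴.

T ≈ 173 K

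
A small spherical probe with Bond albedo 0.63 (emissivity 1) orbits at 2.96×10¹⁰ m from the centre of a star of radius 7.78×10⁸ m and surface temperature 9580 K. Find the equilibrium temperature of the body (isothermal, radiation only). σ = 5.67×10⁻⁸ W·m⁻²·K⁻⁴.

The star's surface emits σT_*⁴; at distance d the flux is S = σT_*⁴(R_*/d)².
S = 5.67×10⁻⁸·(9580)⁴·(7.78×10⁸/2.96×10¹⁰)² = 3.299×10⁵ W/m².
For an isothermal sphere T⁴ = (1−a)S/(4σ) = 5.382×10¹¹ K⁴.

T ≈ 857 K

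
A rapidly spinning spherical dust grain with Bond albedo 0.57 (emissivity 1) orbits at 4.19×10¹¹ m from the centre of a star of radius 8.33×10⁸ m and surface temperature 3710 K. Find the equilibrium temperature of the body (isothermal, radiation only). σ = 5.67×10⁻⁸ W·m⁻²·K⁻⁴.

The star's surface emits σT_*⁴; at distance d the flux is S = σT_*⁴(R_*/d)².
S = 5.67×10⁻⁸·(3710)⁴·(8.33×10⁸/4.19×10¹¹)² = 42.46 W/m².
For an isothermal sphere T⁴ = (1−a)S/(4σ) = 8.049×10⁷ K⁴.

T ≈ 94.7 K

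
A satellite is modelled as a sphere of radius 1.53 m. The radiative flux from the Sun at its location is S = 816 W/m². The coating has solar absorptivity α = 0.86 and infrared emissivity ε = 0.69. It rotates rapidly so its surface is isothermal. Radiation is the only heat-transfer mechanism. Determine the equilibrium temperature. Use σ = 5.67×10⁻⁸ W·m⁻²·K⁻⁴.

At equilibrium, absorbed power = emitted power.
Absorbing cross-section = πr² = 7.354 m²; emitting surface = 4πr² = 29.42 m² (ratio 4).
αS·A_cross = εσ·A_surf·T⁴  ⇒  T⁴ = αS/(ε·4σ).
T⁴ = 0.860·816/(0.69·4·5.67×10⁻⁸) = 4.484×10⁹ K⁴.
T = (4.484×10⁹)^(1/4).

T ≈ 259 K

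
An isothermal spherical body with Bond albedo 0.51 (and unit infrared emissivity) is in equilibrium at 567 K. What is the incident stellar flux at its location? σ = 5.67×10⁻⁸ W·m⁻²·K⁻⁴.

S ≈ 47800 W/m²

(1−a)S·πr² = σ·4πr²·T⁴ ⇒ S = 4σT⁴/(1−a).
S = 4·5.67×10⁻⁸·1.034×10¹¹/0.490.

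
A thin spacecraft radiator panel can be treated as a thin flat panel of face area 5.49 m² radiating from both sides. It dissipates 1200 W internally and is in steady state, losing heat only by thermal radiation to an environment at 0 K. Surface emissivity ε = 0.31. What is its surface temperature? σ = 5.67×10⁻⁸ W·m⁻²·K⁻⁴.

T ≈ 281 K

Steady state: internal power = radiated power, P = εσA T⁴.
Radiating area A = 2·5.49 = 10.98 m².
T⁴ = P/(εσA) = 1200/(0.31·5.67×10⁻⁸·10.98) = 6.218×10⁹ K⁴.
T = (6.218×10⁹)^(1/4).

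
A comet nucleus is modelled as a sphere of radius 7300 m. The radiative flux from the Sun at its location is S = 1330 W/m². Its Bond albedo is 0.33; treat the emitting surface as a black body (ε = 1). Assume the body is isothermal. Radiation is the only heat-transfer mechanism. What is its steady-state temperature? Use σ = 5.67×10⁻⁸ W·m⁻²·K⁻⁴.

At equilibrium, absorbed power = emitted power.
Absorbing cross-section = πr² = 1.674×10⁸ m²; emitting surface = 4πr² = 6.697×10⁸ m² (ratio 4).
(1−a)S·A_cross = εσ·A_surf·T⁴  ⇒  T⁴ = (1−a)S/(4σ).
T⁴ = 0.670·1330/(4·5.67×10⁻⁸) = 3.929×10⁹ K⁴.
T = (3.929×10⁹)^(1/4).

T ≈ 250 K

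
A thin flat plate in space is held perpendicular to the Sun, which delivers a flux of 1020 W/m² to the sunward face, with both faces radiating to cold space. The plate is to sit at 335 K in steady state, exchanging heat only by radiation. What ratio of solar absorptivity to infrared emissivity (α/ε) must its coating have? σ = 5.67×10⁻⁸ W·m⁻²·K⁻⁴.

Balance: αS·A = εσ·2A·T⁴ ⇒ α/ε = 2σT⁴/S.
α/ε = 2·5.67×10⁻⁸·(335)⁴/1020 = 2·5.67×10⁻⁸·1.259×10¹⁰/1020.

α/ε ≈ 1.40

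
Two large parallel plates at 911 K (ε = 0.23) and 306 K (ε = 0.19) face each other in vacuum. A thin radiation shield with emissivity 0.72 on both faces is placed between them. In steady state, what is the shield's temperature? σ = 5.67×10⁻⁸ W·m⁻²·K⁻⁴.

T_s ≈ 784 K

In steady state the net flux on the hot side equals that on the cold side.
σ(T₁⁴−T_s⁴)/D₁ = σ(T_s⁴−T₂⁴)/D₂, with D₁ = 1/ε₁+1/ε_s−1 = 4.737, D₂ = 1/ε_s+1/ε₂−1 = 5.652.
Solve for T_s⁴: T_s⁴ = (D₂·T₁⁴ + D₁·T₂⁴)/(D₁+D₂) = 3.787×10¹¹ K⁴.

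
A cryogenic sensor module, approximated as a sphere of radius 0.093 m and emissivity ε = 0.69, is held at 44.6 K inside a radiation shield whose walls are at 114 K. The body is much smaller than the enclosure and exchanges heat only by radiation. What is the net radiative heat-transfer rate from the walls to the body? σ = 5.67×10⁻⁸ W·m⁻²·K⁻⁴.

P_net ≈ 0.701 W

For a small grey body in a large enclosure: P_net = εσA(T_body⁴ − T_wall⁴).
A = 4πr² = 0.1087 m²; T_body⁴ − T_wall⁴ = 3.957×10⁶ − 1.689×10⁸ = -1.649×10⁸ K⁴.
|P_net| = 0.69·5.67×10⁻⁸·0.1087·1.649×10⁸.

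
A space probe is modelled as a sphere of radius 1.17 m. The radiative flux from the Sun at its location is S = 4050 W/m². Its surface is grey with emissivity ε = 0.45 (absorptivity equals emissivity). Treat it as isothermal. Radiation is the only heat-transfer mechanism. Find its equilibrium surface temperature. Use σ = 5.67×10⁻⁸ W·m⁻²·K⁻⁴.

At equilibrium, absorbed power = emitted power.
Absorbing cross-section = πr² = 4.301 m²; emitting surface = 4πr² = 17.20 m² (ratio 4).
εS·A_cross = εσ·A_surf·T⁴  ⇒  T⁴ = S/(4σ)   (ε cancels).
T⁴ = 4050/(4·5.67×10⁻⁸) = 1.786×10¹⁰ K⁴.
T = (1.786×10¹⁰)^(1/4).

T ≈ 366 K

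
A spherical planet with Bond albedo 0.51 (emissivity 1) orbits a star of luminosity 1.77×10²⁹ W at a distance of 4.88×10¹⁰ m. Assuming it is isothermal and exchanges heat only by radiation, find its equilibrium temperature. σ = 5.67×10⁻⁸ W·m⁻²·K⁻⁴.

First find the stellar flux at distance d: S = L/(4πd²) = 1.77×10²⁹/(4π·(4.88×10¹⁰)²) = 5.915×10⁶ W/m².
For an isothermal sphere, absorbed (1−a)S·πr² = emitted σ·4πr²·T⁴, so T⁴ = (1−a)S/(4σ).
T⁴ = 0.490·5.915×10⁶/(4·5.67×10⁻⁸) = 1.278×10¹³ K⁴.

T ≈ 1890 K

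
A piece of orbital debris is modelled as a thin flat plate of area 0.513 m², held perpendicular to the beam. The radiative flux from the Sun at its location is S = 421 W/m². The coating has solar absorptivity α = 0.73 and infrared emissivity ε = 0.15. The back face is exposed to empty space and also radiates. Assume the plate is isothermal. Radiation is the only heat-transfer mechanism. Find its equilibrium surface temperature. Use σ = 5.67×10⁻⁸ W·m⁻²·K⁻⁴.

T ≈ 367 K

At equilibrium, absorbed power = emitted power.
Absorbing cross-section = A = 0.5130 m²; emitting surface = 2A = 1.026 m² (ratio 2).
αS·A_cross = εσ·A_surf·T⁴  ⇒  T⁴ = αS/(ε·2σ).
T⁴ = 0.730·421/(0.15·2·5.67×10⁻⁸) = 1.807×10¹⁰ K⁴.
T = (1.807×10¹⁰)^(1/4).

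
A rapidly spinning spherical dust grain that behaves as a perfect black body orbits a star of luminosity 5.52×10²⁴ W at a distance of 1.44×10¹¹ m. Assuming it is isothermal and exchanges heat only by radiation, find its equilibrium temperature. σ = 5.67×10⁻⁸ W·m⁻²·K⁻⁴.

T ≈ 98.3 K

First find the stellar flux at distance d: S = L/(4πd²) = 5.52×10²⁴/(4π·(1.44×10¹¹)²) = 21.18 W/m².
For an isothermal sphere, absorbed (1−a)S·πr² = emitted σ·4πr²·T⁴, so T⁴ = (1−a)S/(4σ).
T⁴ = 1.00·21.18/(4·5.67×10⁻⁸) = 9.340×10⁷ K⁴.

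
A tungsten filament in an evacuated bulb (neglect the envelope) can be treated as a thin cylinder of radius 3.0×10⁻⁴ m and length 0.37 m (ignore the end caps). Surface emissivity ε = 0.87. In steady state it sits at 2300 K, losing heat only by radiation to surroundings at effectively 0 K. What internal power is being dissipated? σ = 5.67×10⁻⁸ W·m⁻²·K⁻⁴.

P ≈ 963 W

Steady state: P = εσA T⁴.
A = 2πrL = 6.974×10⁻⁴ m²; T⁴ = (2300)⁴ = 2.798×10¹³ K⁴.
P = 0.87 × 5.67×10⁻⁸ × 6.974×10⁻⁴ × 2.798×10¹³.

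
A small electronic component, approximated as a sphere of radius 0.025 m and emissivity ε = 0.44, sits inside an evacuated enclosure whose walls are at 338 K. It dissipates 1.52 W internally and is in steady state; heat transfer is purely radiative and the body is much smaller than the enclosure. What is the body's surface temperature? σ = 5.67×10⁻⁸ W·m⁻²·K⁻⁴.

T ≈ 380 K

For a small grey body in a large enclosure, net radiated power = εσA(T⁴ − T_w⁴).
Steady state: P = εσA(T⁴ − T_w⁴) with A = 4πr² = 0.007854 m².
T⁴ = P/(εσA) + T_w⁴ = 1.52/(0.44·5.67×10⁻⁸·0.007854) + (338)⁴
    = 7.757×10⁹ + 1.305×10¹⁰ = 2.081×10¹⁰ K⁴.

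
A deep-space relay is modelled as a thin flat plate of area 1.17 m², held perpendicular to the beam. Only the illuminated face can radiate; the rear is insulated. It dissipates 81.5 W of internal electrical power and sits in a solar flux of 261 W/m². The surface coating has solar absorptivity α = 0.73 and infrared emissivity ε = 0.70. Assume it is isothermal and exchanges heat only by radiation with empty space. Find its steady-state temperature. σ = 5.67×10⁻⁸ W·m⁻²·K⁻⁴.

T ≈ 285 K

At steady state, absorbed solar power + internal power = radiated power.
Absorbed: α·S·A_cross = 0.73·261·1.170 = 222.9 W (cross-section A).
Total input = 222.9 + 81.5 = 304.4 W.
Radiated: εσ·A_surf·T⁴ with A_surf = A = 1.170 m².
T⁴ = 304.4/(0.70·5.67×10⁻⁸·1.170) = 6.556×10⁹ K⁴.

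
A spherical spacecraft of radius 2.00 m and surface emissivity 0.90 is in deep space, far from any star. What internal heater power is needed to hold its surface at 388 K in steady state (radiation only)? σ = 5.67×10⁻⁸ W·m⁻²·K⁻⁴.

P = εσ·4πr²·T⁴.
4πr² = 50.27 m²; T⁴ = 2.266×10¹⁰ K⁴.
P = 0.90·5.67×10⁻⁸·50.27·2.266×10¹⁰.

P ≈ 58100 W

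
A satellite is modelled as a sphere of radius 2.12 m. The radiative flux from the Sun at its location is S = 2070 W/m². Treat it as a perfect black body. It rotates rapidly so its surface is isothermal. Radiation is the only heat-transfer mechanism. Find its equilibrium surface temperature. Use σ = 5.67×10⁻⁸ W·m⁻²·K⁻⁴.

At equilibrium, absorbed power = emitted power.
Absorbing cross-section = πr² = 14.12 m²; emitting surface = 4πr² = 56.48 m² (ratio 4).
S·A_cross = εσ·A_surf·T⁴  ⇒  T⁴ = S/(4σ).
T⁴ = 1.00·2070/(4·5.67×10⁻⁸) = 9.127×10⁹ K⁴.
T = (9.127×10⁹)^(1/4).

T ≈ 309 K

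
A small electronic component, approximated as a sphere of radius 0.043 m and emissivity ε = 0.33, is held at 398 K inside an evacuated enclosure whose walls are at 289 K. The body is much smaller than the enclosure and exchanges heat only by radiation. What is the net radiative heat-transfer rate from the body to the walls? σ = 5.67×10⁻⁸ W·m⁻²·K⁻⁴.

P_net ≈ 7.88 W

For a small grey body in a large enclosure: P_net = εσA(T_body⁴ − T_wall⁴).
A = 4πr² = 0.02324 m²; T_body⁴ − T_wall⁴ = 2.509×10¹⁰ − 6.976×10⁹ = 1.812×10¹⁰ K⁴.
|P_net| = 0.33·5.67×10⁻⁸·0.02324·1.812×10¹⁰.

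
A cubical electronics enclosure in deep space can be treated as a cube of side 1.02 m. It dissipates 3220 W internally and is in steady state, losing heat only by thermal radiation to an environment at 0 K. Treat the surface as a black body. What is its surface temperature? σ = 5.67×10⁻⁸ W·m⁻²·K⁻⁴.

Steady state: internal power = radiated power, P = εσA T⁴.
Radiating area A = 6L² = 6.242 m².
T⁴ = P/(εσA) = 3220/(1.0·5.67×10⁻⁸·6.242) = 9.097×10⁹ K⁴.
T = (9.097×10⁹)^(1/4).

T ≈ 309 K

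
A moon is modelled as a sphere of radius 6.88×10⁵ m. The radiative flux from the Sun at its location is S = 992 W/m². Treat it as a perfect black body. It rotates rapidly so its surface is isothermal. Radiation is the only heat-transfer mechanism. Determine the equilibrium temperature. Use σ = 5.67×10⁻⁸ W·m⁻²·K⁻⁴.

T ≈ 257 K

At equilibrium, absorbed power = emitted power.
Absorbing cross-section = πr² = 1.487×10¹² m²; emitting surface = 4πr² = 5.948×10¹² m² (ratio 4).
S·A_cross = εσ·A_surf·T⁴  ⇒  T⁴ = S/(4σ).
T⁴ = 1.00·992/(4·5.67×10⁻⁸) = 4.374×10⁹ K⁴.
T = (4.374×10⁹)^(1/4).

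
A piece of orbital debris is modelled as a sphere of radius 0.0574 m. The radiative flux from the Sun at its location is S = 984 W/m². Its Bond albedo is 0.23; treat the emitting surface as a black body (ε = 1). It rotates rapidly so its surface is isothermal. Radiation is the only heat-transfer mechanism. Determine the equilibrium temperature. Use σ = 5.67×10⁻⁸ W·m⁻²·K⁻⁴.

T ≈ 240 K

At equilibrium, absorbed power = emitted power.
Absorbing cross-section = πr² = 0.01035 m²; emitting surface = 4πr² = 0.04140 m² (ratio 4).
(1−a)S·A_cross = εσ·A_surf·T⁴  ⇒  T⁴ = (1−a)S/(4σ).
T⁴ = 0.770·984/(4·5.67×10⁻⁸) = 3.341×10⁹ K⁴.
T = (3.341×10⁹)^(1/4).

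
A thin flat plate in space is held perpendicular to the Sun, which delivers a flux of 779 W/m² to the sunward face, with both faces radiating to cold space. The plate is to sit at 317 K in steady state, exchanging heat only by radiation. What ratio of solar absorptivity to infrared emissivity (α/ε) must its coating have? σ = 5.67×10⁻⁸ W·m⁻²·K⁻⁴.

Balance: αS·A = εσ·2A·T⁴ ⇒ α/ε = 2σT⁴/S.
α/ε = 2·5.67×10⁻⁸·(317)⁴/779 = 2·5.67×10⁻⁸·1.010×10¹⁰/779.

α/ε ≈ 1.47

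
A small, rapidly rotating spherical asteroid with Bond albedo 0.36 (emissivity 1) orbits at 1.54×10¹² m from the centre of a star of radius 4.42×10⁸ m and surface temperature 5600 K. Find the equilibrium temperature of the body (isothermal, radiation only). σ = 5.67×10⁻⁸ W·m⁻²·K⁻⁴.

T ≈ 60.0 K

The star's surface emits σT_*⁴; at distance d the flux is S = σT_*⁴(R_*/d)².
S = 5.67×10⁻⁸·(5600)⁴·(4.42×10⁸/1.54×10¹²)² = 4.593 W/m².
For an isothermal sphere T⁴ = (1−a)S/(4σ) = 1.296×10⁷ K⁴.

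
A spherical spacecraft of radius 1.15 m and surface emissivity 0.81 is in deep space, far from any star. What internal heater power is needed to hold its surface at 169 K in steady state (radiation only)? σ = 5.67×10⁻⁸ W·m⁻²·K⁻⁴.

P ≈ 623 W

P = εσ·4πr²·T⁴.
4πr² = 16.62 m²; T⁴ = 8.157×10⁸ K⁴.
P = 0.81·5.67×10⁻⁸·16.62·8.157×10⁸.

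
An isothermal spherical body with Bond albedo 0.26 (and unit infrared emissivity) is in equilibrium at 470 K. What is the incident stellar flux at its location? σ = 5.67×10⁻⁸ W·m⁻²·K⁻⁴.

(1−a)S·πr² = σ·4πr²·T⁴ ⇒ S = 4σT⁴/(1−a).
S = 4·5.67×10⁻⁸·4.880×10¹⁰/0.740.

S ≈ 15000 W/m²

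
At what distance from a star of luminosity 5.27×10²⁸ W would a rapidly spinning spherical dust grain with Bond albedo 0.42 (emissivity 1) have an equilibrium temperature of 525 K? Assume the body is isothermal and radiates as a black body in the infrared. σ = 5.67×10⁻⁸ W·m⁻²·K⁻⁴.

For an isothermal black-emitting sphere, (1−a)S·πr² = σ·4πr²·T⁴ ⇒ S = 4σT⁴/(1−a).
S = 4·5.67×10⁻⁸·(525)⁴/0.580 = 29710 W/m².
Flux falls as S = L/(4πd²), so d = √(L/(4πS)) = √(5.27×10²⁸/(4π·29710)).

d ≈ 3.76×10¹¹ m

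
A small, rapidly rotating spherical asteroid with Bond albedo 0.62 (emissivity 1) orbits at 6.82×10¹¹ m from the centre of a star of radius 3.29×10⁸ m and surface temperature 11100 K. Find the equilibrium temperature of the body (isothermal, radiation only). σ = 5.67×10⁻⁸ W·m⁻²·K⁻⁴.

T ≈ 135 K

The star's surface emits σT_*⁴; at distance d the flux is S = σT_*⁴(R_*/d)².
S = 5.67×10⁻⁸·(11100)⁴·(3.29×10⁸/6.82×10¹¹)² = 200.3 W/m².
For an isothermal sphere T⁴ = (1−a)S/(4σ) = 3.356×10⁸ K⁴.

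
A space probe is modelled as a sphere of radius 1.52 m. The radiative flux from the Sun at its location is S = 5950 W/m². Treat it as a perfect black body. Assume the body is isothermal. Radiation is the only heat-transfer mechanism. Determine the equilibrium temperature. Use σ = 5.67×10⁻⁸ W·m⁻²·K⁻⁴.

At equilibrium, absorbed power = emitted power.
Absorbing cross-section = πr² = 7.258 m²; emitting surface = 4πr² = 29.03 m² (ratio 4).
S·A_cross = εσ·A_surf·T⁴  ⇒  T⁴ = S/(4σ).
T⁴ = 1.00·5950/(4·5.67×10⁻⁸) = 2.623×10¹⁰ K⁴.
T = (2.623×10¹⁰)^(1/4).

T ≈ 402 K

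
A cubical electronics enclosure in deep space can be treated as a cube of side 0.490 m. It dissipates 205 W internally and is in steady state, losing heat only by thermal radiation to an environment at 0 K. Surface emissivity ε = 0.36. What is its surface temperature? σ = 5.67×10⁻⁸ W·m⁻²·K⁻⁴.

Steady state: internal power = radiated power, P = εσA T⁴.
Radiating area A = 6L² = 1.441 m².
T⁴ = P/(εσA) = 205/(0.36·5.67×10⁻⁸·1.441) = 6.971×10⁹ K⁴.
T = (6.971×10⁹)^(1/4).

T ≈ 289 K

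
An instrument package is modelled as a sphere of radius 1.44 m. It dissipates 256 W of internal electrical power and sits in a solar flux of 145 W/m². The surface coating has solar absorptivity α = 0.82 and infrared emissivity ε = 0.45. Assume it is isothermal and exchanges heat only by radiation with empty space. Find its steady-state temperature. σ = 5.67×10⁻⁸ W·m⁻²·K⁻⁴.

At steady state, absorbed solar power + internal power = radiated power.
Absorbed: α·S·A_cross = 0.82·145·6.514 = 774.6 W (cross-section πr²).
Total input = 774.6 + 256 = 1031 W.
Radiated: εσ·A_surf·T⁴ with A_surf = 4πr² = 26.06 m².
T⁴ = 1031/(0.45·5.67×10⁻⁸·26.06) = 1.550×10⁹ K⁴.

T ≈ 198 K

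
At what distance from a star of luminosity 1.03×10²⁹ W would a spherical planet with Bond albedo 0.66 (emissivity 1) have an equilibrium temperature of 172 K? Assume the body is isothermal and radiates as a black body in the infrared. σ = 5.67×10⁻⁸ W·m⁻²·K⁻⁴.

d ≈ 3.75×10¹² m

For an isothermal black-emitting sphere, (1−a)S·πr² = σ·4πr²·T⁴ ⇒ S = 4σT⁴/(1−a).
S = 4·5.67×10⁻⁸·(172)⁴/0.340 = 583.8 W/m².
Flux falls as S = L/(4πd²), so d = √(L/(4πS)) = √(1.03×10²⁹/(4π·583.8)).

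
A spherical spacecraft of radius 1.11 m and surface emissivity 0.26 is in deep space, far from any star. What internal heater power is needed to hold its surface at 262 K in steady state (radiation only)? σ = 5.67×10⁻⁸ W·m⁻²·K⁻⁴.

P ≈ 1080 W

P = εσ·4πr²·T⁴.
4πr² = 15.48 m²; T⁴ = 4.712×10⁹ K⁴.
P = 0.26·5.67×10⁻⁸·15.48·4.712×10⁹.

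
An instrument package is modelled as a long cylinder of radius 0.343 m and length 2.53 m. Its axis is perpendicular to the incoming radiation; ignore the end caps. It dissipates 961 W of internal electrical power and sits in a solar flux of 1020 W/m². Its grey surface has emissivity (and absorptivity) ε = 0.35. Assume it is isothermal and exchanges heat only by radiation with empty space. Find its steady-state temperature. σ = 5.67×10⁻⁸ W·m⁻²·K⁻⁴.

T ≈ 348 K

At steady state, absorbed solar power + internal power = radiated power.
Absorbed: α·S·A_cross = 0.35·1020·1.736 = 619.6 W (cross-section 2rL).
Total input = 619.6 + 961 = 1581 W.
Radiated: εσ·A_surf·T⁴ with A_surf = 2πrL = 5.452 m².
T⁴ = 1581/(0.35·5.67×10⁻⁸·5.452) = 1.461×10¹⁰ K⁴.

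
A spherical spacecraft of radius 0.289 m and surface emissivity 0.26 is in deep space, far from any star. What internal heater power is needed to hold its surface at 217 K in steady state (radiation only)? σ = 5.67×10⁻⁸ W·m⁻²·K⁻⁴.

P = εσ·4πr²·T⁴.
4πr² = 1.050 m²; T⁴ = 2.217×10⁹ K⁴.
P = 0.26·5.67×10⁻⁸·1.050·2.217×10⁹.

P ≈ 34.3 W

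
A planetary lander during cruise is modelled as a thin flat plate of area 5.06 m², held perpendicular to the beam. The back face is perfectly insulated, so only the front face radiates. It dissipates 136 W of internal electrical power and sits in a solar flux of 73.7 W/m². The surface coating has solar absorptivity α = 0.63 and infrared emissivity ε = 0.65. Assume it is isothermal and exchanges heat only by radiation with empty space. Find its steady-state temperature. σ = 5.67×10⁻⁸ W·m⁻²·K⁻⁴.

At steady state, absorbed solar power + internal power = radiated power.
Absorbed: α·S·A_cross = 0.63·73.7·5.060 = 234.9 W (cross-section A).
Total input = 234.9 + 136 = 370.9 W.
Radiated: εσ·A_surf·T⁴ with A_surf = A = 5.060 m².
T⁴ = 370.9/(0.65·5.67×10⁻⁸·5.060) = 1.989×10⁹ K⁴.

T ≈ 211 K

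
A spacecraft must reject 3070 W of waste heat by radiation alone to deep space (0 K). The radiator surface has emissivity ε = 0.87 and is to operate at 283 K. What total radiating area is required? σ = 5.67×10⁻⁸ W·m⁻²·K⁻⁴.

P = εσA T⁴ ⇒ A = P/(εσT⁴).
T⁴ = 6.414×10⁹ K⁴.
A = 3070/(0.87 × 5.67×10⁻⁸ × 6.414×10⁹).

A ≈ 9.70 m²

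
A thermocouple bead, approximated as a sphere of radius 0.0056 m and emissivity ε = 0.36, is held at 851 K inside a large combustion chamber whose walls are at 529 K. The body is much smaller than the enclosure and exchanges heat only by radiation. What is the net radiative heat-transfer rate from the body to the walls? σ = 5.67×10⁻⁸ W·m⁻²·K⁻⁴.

P_net ≈ 3.59 W

For a small grey body in a large enclosure: P_net = εσA(T_body⁴ − T_wall⁴).
A = 4πr² = 3.941×10⁻⁴ m²; T_body⁴ − T_wall⁴ = 5.245×10¹¹ − 7.831×10¹⁰ = 4.462×10¹¹ K⁴.
|P_net| = 0.36·5.67×10⁻⁸·3.941×10⁻⁴·4.462×10¹¹.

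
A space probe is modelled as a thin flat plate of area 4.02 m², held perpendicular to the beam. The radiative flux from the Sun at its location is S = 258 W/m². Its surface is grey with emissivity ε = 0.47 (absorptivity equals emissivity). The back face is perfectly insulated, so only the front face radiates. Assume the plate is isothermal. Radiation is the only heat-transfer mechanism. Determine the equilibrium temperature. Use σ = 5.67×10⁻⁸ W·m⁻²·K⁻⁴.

T ≈ 260 K

At equilibrium, absorbed power = emitted power.
Absorbing cross-section = A = 4.020 m²; emitting surface = A = 4.020 m² (ratio 1).
εS·A_cross = εσ·A_surf·T⁴  ⇒  T⁴ = S/(1σ)   (ε cancels).
T⁴ = 258/(1·5.67×10⁻⁸) = 4.550×10⁹ K⁴.
T = (4.550×10⁹)^(1/4).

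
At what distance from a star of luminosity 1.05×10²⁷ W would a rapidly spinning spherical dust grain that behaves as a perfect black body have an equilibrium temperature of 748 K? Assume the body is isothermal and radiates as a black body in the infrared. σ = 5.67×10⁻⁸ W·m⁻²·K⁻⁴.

d ≈ 3.43×10¹⁰ m

For an isothermal black-emitting sphere, (1−a)S·πr² = σ·4πr²·T⁴ ⇒ S = 4σT⁴/(1−a).
S = 4·5.67×10⁻⁸·(748)⁴/1.00 = 71000 W/m².
Flux falls as S = L/(4πd²), so d = √(L/(4πS)) = √(1.05×10²⁷/(4π·71000)).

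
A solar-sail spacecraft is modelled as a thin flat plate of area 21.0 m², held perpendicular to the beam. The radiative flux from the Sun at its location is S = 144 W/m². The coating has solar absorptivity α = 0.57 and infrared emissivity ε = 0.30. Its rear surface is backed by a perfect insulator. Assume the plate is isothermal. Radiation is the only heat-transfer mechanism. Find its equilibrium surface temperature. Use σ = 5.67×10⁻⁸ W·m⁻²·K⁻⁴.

At equilibrium, absorbed power = emitted power.
Absorbing cross-section = A = 21.00 m²; emitting surface = A = 21.00 m² (ratio 1).
αS·A_cross = εσ·A_surf·T⁴  ⇒  T⁴ = αS/(ε·1σ).
T⁴ = 0.570·144/(0.30·1·5.67×10⁻⁸) = 4.825×10⁹ K⁴.
T = (4.825×10⁹)^(1/4).

T ≈ 264 K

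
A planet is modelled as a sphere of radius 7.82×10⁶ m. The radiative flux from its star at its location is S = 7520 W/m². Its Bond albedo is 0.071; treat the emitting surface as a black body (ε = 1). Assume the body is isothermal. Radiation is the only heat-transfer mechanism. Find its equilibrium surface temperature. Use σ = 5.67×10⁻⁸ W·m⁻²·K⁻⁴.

At equilibrium, absorbed power = emitted power.
Absorbing cross-section = πr² = 1.921×10¹⁴ m²; emitting surface = 4πr² = 7.685×10¹⁴ m² (ratio 4).
(1−a)S·A_cross = εσ·A_surf·T⁴  ⇒  T⁴ = (1−a)S/(4σ).
T⁴ = 0.929·7520/(4·5.67×10⁻⁸) = 3.080×10¹⁰ K⁴.
T = (3.080×10¹⁰)^(1/4).

T ≈ 419 K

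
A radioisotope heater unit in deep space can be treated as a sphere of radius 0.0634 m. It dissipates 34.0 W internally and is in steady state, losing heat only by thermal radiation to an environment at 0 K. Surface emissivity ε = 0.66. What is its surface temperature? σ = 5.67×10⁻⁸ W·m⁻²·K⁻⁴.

T ≈ 366 K

Steady state: internal power = radiated power, P = εσA T⁴.
Radiating area A = 4πr² = 0.05051 m².
T⁴ = P/(εσA) = 34.0/(0.66·5.67×10⁻⁸·0.05051) = 1.799×10¹⁰ K⁴.
T = (1.799×10¹⁰)^(1/4).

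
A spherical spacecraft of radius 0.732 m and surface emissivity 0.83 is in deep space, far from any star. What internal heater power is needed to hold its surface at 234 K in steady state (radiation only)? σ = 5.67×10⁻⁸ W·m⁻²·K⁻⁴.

P = εσ·4πr²·T⁴.
4πr² = 6.733 m²; T⁴ = 2.998×10⁹ K⁴.
P = 0.83·5.67×10⁻⁸·6.733·2.998×10⁹.

P ≈ 950 W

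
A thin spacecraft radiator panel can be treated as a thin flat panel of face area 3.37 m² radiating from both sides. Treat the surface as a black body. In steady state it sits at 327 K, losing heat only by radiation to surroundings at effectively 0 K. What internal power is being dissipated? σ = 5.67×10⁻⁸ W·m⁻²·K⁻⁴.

Steady state: P = εσA T⁴.
A = 2·3.37 = 6.740 m²; T⁴ = (327)⁴ = 1.143×10¹⁰ K⁴.
P = 1.0 × 5.67×10⁻⁸ × 6.740 × 1.143×10¹⁰.

P ≈ 4370 W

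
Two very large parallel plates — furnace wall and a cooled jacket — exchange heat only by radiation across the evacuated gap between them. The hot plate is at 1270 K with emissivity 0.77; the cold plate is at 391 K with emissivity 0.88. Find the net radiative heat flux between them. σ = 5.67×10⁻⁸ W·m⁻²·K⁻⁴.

For two infinite grey parallel plates, q = σ(T₁⁴ − T₂⁴)/(1/ε₁ + 1/ε₂ − 1).
T₁⁴ − T₂⁴ = 2.601×10¹² − 2.337×10¹⁰ = 2.578×10¹² K⁴.
1/ε₁ + 1/ε₂ − 1 = 1.299 + 1.136 − 1 = 1.435.
q = 5.67×10⁻⁸ × 2.578×10¹² / 1.435.

q ≈ 1.02×10⁵ W/m²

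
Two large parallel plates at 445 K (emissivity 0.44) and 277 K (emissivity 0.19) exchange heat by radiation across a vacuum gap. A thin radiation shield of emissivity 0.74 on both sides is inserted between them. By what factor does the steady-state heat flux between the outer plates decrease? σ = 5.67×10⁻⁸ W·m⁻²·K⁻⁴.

factor ≈ 1.26

Without shield: q₀ = σΔ(T⁴)/(1/ε₁+1/ε₂−1) with denominator 6.536.
With shield the two gaps are in series; the resistances add: (1/ε₁+1/ε_s−1)+(1/ε_s+1/ε₂−1) = 2.624+5.615 = 8.239.
Heat-flux ratio q₀/q = 8.239/6.536.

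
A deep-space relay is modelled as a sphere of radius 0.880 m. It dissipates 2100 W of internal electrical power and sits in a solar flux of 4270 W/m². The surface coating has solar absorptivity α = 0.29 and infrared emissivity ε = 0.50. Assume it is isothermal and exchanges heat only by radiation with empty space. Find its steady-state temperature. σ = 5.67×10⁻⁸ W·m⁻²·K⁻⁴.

At steady state, absorbed solar power + internal power = radiated power.
Absorbed: α·S·A_cross = 0.29·4270·2.433 = 3013 W (cross-section πr²).
Total input = 3013 + 2100 = 5113 W.
Radiated: εσ·A_surf·T⁴ with A_surf = 4πr² = 9.731 m².
T⁴ = 5113/(0.50·5.67×10⁻⁸·9.731) = 1.853×10¹⁰ K⁴.

T ≈ 369 K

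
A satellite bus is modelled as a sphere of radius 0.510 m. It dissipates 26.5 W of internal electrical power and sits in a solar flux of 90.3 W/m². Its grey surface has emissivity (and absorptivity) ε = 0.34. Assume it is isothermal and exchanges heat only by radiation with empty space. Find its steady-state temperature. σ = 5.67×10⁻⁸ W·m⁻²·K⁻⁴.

T ≈ 169 K

At steady state, absorbed solar power + internal power = radiated power.
Absorbed: α·S·A_cross = 0.34·90.3·0.8171 = 25.09 W (cross-section πr²).
Total input = 25.09 + 26.5 = 51.59 W.
Radiated: εσ·A_surf·T⁴ with A_surf = 4πr² = 3.269 m².
T⁴ = 51.59/(0.34·5.67×10⁻⁸·3.269) = 8.187×10⁸ K⁴.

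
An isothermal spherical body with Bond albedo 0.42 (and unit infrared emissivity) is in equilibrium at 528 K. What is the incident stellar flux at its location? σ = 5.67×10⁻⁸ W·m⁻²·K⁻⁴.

S ≈ 30400 W/m²

(1−a)S·πr² = σ·4πr²·T⁴ ⇒ S = 4σT⁴/(1−a).
S = 4·5.67×10⁻⁸·7.772×10¹⁰/0.580.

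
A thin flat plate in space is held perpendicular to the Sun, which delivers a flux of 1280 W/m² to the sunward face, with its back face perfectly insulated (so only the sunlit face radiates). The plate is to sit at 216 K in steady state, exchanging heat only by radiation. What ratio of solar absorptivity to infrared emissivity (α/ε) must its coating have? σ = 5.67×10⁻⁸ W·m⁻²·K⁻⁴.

α/ε ≈ 0.0964

Balance: αS·A = εσ·1A·T⁴ ⇒ α/ε = σT⁴/S.
α/ε = 5.67×10⁻⁸·(216)⁴/1280 = 5.67×10⁻⁸·2.177×10⁹/1280.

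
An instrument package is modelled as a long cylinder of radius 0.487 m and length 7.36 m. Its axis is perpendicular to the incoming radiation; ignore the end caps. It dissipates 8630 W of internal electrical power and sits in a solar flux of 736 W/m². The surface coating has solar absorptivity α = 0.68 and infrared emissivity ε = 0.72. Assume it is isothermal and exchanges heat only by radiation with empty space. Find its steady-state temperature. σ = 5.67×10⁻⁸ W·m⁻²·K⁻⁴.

At steady state, absorbed solar power + internal power = radiated power.
Absorbed: α·S·A_cross = 0.68·736·7.169 = 3588 W (cross-section 2rL).
Total input = 3588 + 8630 = 12220 W.
Radiated: εσ·A_surf·T⁴ with A_surf = 2πrL = 22.52 m².
T⁴ = 12220/(0.72·5.67×10⁻⁸·22.52) = 1.329×10¹⁰ K⁴.

T ≈ 340 K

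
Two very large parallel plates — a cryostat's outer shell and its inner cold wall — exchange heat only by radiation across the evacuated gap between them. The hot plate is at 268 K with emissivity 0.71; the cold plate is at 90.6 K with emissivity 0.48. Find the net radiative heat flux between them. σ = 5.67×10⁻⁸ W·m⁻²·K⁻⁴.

q ≈ 116 W/m²

For two infinite grey parallel plates, q = σ(T₁⁴ − T₂⁴)/(1/ε₁ + 1/ε₂ − 1).
T₁⁴ − T₂⁴ = 5.159×10⁹ − 6.738×10⁷ = 5.091×10⁹ K⁴.
1/ε₁ + 1/ε₂ − 1 = 1.408 + 2.083 − 1 = 2.492.
q = 5.67×10⁻⁸ × 5.091×10⁹ / 2.492.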